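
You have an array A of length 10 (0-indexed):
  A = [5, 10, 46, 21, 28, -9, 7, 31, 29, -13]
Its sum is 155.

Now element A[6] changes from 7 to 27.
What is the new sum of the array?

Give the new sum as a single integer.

Answer: 175

Derivation:
Old value at index 6: 7
New value at index 6: 27
Delta = 27 - 7 = 20
New sum = old_sum + delta = 155 + (20) = 175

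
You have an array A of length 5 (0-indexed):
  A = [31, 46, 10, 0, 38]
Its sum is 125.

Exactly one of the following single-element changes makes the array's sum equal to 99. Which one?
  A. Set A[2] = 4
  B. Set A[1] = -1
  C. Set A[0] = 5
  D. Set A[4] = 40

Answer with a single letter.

Answer: C

Derivation:
Option A: A[2] 10->4, delta=-6, new_sum=125+(-6)=119
Option B: A[1] 46->-1, delta=-47, new_sum=125+(-47)=78
Option C: A[0] 31->5, delta=-26, new_sum=125+(-26)=99 <-- matches target
Option D: A[4] 38->40, delta=2, new_sum=125+(2)=127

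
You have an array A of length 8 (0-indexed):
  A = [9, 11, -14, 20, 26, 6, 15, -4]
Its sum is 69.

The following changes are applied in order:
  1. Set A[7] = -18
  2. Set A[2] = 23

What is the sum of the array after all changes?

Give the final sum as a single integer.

Answer: 92

Derivation:
Initial sum: 69
Change 1: A[7] -4 -> -18, delta = -14, sum = 55
Change 2: A[2] -14 -> 23, delta = 37, sum = 92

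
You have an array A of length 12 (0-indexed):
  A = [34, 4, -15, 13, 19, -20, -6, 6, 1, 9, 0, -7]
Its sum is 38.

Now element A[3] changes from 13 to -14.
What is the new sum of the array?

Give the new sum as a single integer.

Answer: 11

Derivation:
Old value at index 3: 13
New value at index 3: -14
Delta = -14 - 13 = -27
New sum = old_sum + delta = 38 + (-27) = 11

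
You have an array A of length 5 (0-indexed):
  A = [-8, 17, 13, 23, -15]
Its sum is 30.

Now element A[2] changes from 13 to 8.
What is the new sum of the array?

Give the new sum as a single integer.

Answer: 25

Derivation:
Old value at index 2: 13
New value at index 2: 8
Delta = 8 - 13 = -5
New sum = old_sum + delta = 30 + (-5) = 25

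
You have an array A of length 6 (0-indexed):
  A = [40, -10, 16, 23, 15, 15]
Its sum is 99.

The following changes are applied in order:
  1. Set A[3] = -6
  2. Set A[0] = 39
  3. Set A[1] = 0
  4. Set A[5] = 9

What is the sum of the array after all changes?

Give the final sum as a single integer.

Answer: 73

Derivation:
Initial sum: 99
Change 1: A[3] 23 -> -6, delta = -29, sum = 70
Change 2: A[0] 40 -> 39, delta = -1, sum = 69
Change 3: A[1] -10 -> 0, delta = 10, sum = 79
Change 4: A[5] 15 -> 9, delta = -6, sum = 73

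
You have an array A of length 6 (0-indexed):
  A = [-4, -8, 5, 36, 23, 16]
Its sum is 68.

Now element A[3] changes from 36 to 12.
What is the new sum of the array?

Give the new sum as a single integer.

Answer: 44

Derivation:
Old value at index 3: 36
New value at index 3: 12
Delta = 12 - 36 = -24
New sum = old_sum + delta = 68 + (-24) = 44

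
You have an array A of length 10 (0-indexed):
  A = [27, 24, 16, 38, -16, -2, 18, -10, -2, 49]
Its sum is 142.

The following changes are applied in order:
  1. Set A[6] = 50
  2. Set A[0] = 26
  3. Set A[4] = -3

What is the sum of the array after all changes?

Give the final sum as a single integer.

Initial sum: 142
Change 1: A[6] 18 -> 50, delta = 32, sum = 174
Change 2: A[0] 27 -> 26, delta = -1, sum = 173
Change 3: A[4] -16 -> -3, delta = 13, sum = 186

Answer: 186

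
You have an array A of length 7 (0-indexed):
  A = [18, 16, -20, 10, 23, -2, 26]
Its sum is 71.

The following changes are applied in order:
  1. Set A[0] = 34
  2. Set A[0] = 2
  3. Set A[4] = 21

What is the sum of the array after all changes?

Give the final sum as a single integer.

Answer: 53

Derivation:
Initial sum: 71
Change 1: A[0] 18 -> 34, delta = 16, sum = 87
Change 2: A[0] 34 -> 2, delta = -32, sum = 55
Change 3: A[4] 23 -> 21, delta = -2, sum = 53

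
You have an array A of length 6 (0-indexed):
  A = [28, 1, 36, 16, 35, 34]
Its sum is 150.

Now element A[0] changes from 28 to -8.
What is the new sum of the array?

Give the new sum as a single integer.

Old value at index 0: 28
New value at index 0: -8
Delta = -8 - 28 = -36
New sum = old_sum + delta = 150 + (-36) = 114

Answer: 114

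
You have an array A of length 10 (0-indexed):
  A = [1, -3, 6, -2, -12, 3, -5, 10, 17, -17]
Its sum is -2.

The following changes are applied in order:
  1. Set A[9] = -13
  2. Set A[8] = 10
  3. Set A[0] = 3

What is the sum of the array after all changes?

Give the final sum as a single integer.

Initial sum: -2
Change 1: A[9] -17 -> -13, delta = 4, sum = 2
Change 2: A[8] 17 -> 10, delta = -7, sum = -5
Change 3: A[0] 1 -> 3, delta = 2, sum = -3

Answer: -3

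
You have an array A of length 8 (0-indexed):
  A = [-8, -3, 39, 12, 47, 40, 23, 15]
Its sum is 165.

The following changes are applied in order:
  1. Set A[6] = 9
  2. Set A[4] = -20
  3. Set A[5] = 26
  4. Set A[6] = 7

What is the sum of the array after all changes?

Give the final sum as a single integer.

Initial sum: 165
Change 1: A[6] 23 -> 9, delta = -14, sum = 151
Change 2: A[4] 47 -> -20, delta = -67, sum = 84
Change 3: A[5] 40 -> 26, delta = -14, sum = 70
Change 4: A[6] 9 -> 7, delta = -2, sum = 68

Answer: 68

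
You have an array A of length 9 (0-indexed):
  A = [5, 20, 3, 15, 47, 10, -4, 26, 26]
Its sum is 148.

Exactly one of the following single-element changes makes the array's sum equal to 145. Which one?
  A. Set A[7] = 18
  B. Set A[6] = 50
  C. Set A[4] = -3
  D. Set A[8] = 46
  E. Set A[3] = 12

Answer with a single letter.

Answer: E

Derivation:
Option A: A[7] 26->18, delta=-8, new_sum=148+(-8)=140
Option B: A[6] -4->50, delta=54, new_sum=148+(54)=202
Option C: A[4] 47->-3, delta=-50, new_sum=148+(-50)=98
Option D: A[8] 26->46, delta=20, new_sum=148+(20)=168
Option E: A[3] 15->12, delta=-3, new_sum=148+(-3)=145 <-- matches target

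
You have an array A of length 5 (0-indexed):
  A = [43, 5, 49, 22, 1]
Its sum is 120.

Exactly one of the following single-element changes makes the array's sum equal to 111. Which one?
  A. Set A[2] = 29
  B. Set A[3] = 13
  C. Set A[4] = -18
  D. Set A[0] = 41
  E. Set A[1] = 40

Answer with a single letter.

Option A: A[2] 49->29, delta=-20, new_sum=120+(-20)=100
Option B: A[3] 22->13, delta=-9, new_sum=120+(-9)=111 <-- matches target
Option C: A[4] 1->-18, delta=-19, new_sum=120+(-19)=101
Option D: A[0] 43->41, delta=-2, new_sum=120+(-2)=118
Option E: A[1] 5->40, delta=35, new_sum=120+(35)=155

Answer: B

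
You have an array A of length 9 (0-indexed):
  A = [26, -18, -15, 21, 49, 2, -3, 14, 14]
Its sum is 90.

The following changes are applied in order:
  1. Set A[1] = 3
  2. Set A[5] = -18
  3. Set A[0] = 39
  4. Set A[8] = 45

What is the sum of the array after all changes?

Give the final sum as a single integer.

Answer: 135

Derivation:
Initial sum: 90
Change 1: A[1] -18 -> 3, delta = 21, sum = 111
Change 2: A[5] 2 -> -18, delta = -20, sum = 91
Change 3: A[0] 26 -> 39, delta = 13, sum = 104
Change 4: A[8] 14 -> 45, delta = 31, sum = 135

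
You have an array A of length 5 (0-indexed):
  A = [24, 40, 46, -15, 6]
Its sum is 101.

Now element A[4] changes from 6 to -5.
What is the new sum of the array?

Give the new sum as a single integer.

Old value at index 4: 6
New value at index 4: -5
Delta = -5 - 6 = -11
New sum = old_sum + delta = 101 + (-11) = 90

Answer: 90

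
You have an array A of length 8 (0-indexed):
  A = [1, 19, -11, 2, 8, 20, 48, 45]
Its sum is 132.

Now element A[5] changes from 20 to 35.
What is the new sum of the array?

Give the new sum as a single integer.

Answer: 147

Derivation:
Old value at index 5: 20
New value at index 5: 35
Delta = 35 - 20 = 15
New sum = old_sum + delta = 132 + (15) = 147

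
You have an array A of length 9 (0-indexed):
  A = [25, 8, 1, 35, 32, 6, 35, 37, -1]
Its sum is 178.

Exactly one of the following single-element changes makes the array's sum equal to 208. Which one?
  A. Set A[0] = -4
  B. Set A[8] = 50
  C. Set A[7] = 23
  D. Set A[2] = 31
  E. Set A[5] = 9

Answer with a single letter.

Option A: A[0] 25->-4, delta=-29, new_sum=178+(-29)=149
Option B: A[8] -1->50, delta=51, new_sum=178+(51)=229
Option C: A[7] 37->23, delta=-14, new_sum=178+(-14)=164
Option D: A[2] 1->31, delta=30, new_sum=178+(30)=208 <-- matches target
Option E: A[5] 6->9, delta=3, new_sum=178+(3)=181

Answer: D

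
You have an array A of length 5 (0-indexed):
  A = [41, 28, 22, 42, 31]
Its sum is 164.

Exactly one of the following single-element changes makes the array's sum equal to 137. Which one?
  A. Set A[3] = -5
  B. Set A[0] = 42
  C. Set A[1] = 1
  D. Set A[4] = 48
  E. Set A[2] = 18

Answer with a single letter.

Answer: C

Derivation:
Option A: A[3] 42->-5, delta=-47, new_sum=164+(-47)=117
Option B: A[0] 41->42, delta=1, new_sum=164+(1)=165
Option C: A[1] 28->1, delta=-27, new_sum=164+(-27)=137 <-- matches target
Option D: A[4] 31->48, delta=17, new_sum=164+(17)=181
Option E: A[2] 22->18, delta=-4, new_sum=164+(-4)=160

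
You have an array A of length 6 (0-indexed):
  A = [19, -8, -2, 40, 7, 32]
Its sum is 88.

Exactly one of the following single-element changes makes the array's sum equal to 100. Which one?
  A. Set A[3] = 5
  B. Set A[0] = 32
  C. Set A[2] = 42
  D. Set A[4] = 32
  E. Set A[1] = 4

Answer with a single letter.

Option A: A[3] 40->5, delta=-35, new_sum=88+(-35)=53
Option B: A[0] 19->32, delta=13, new_sum=88+(13)=101
Option C: A[2] -2->42, delta=44, new_sum=88+(44)=132
Option D: A[4] 7->32, delta=25, new_sum=88+(25)=113
Option E: A[1] -8->4, delta=12, new_sum=88+(12)=100 <-- matches target

Answer: E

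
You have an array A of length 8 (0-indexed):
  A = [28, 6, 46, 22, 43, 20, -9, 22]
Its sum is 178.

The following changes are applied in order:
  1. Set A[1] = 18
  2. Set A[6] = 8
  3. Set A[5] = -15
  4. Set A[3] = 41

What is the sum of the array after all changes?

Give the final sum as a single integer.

Initial sum: 178
Change 1: A[1] 6 -> 18, delta = 12, sum = 190
Change 2: A[6] -9 -> 8, delta = 17, sum = 207
Change 3: A[5] 20 -> -15, delta = -35, sum = 172
Change 4: A[3] 22 -> 41, delta = 19, sum = 191

Answer: 191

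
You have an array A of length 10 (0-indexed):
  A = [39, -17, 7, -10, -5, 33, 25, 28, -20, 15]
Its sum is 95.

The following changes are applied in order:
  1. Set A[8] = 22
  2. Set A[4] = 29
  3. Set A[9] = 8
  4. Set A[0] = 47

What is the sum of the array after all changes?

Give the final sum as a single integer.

Initial sum: 95
Change 1: A[8] -20 -> 22, delta = 42, sum = 137
Change 2: A[4] -5 -> 29, delta = 34, sum = 171
Change 3: A[9] 15 -> 8, delta = -7, sum = 164
Change 4: A[0] 39 -> 47, delta = 8, sum = 172

Answer: 172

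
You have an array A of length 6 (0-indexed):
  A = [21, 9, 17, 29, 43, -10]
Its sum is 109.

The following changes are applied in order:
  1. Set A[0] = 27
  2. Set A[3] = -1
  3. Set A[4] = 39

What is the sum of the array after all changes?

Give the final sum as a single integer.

Initial sum: 109
Change 1: A[0] 21 -> 27, delta = 6, sum = 115
Change 2: A[3] 29 -> -1, delta = -30, sum = 85
Change 3: A[4] 43 -> 39, delta = -4, sum = 81

Answer: 81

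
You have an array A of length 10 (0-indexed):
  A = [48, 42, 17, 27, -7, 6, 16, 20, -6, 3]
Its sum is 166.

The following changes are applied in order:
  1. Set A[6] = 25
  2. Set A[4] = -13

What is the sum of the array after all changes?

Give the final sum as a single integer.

Initial sum: 166
Change 1: A[6] 16 -> 25, delta = 9, sum = 175
Change 2: A[4] -7 -> -13, delta = -6, sum = 169

Answer: 169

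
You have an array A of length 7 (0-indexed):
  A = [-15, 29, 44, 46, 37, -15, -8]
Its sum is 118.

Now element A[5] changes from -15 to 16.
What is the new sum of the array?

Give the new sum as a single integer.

Old value at index 5: -15
New value at index 5: 16
Delta = 16 - -15 = 31
New sum = old_sum + delta = 118 + (31) = 149

Answer: 149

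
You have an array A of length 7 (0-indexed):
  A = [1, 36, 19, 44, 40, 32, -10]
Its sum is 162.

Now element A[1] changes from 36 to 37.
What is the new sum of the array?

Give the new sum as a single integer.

Old value at index 1: 36
New value at index 1: 37
Delta = 37 - 36 = 1
New sum = old_sum + delta = 162 + (1) = 163

Answer: 163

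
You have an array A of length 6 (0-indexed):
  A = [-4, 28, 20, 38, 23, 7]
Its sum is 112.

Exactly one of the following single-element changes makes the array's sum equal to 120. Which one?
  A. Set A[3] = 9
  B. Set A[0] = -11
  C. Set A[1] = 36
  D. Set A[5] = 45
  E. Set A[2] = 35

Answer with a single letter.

Answer: C

Derivation:
Option A: A[3] 38->9, delta=-29, new_sum=112+(-29)=83
Option B: A[0] -4->-11, delta=-7, new_sum=112+(-7)=105
Option C: A[1] 28->36, delta=8, new_sum=112+(8)=120 <-- matches target
Option D: A[5] 7->45, delta=38, new_sum=112+(38)=150
Option E: A[2] 20->35, delta=15, new_sum=112+(15)=127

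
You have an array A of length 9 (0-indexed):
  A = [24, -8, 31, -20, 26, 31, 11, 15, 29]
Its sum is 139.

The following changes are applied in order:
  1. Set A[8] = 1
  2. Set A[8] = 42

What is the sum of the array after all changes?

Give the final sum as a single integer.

Answer: 152

Derivation:
Initial sum: 139
Change 1: A[8] 29 -> 1, delta = -28, sum = 111
Change 2: A[8] 1 -> 42, delta = 41, sum = 152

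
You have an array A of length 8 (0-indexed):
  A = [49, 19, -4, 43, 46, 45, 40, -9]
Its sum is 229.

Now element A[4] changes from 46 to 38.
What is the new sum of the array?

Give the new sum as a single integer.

Answer: 221

Derivation:
Old value at index 4: 46
New value at index 4: 38
Delta = 38 - 46 = -8
New sum = old_sum + delta = 229 + (-8) = 221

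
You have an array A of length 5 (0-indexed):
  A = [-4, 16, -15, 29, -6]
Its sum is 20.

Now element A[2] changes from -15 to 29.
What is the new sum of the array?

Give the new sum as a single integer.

Answer: 64

Derivation:
Old value at index 2: -15
New value at index 2: 29
Delta = 29 - -15 = 44
New sum = old_sum + delta = 20 + (44) = 64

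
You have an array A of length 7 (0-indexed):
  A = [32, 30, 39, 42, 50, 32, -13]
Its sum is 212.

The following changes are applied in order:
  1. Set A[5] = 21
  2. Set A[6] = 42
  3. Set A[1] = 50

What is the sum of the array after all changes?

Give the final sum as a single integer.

Initial sum: 212
Change 1: A[5] 32 -> 21, delta = -11, sum = 201
Change 2: A[6] -13 -> 42, delta = 55, sum = 256
Change 3: A[1] 30 -> 50, delta = 20, sum = 276

Answer: 276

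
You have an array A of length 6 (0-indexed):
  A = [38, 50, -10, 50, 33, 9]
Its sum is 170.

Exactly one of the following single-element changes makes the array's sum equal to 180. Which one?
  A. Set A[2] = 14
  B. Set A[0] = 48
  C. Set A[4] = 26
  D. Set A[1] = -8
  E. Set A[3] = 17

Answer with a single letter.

Option A: A[2] -10->14, delta=24, new_sum=170+(24)=194
Option B: A[0] 38->48, delta=10, new_sum=170+(10)=180 <-- matches target
Option C: A[4] 33->26, delta=-7, new_sum=170+(-7)=163
Option D: A[1] 50->-8, delta=-58, new_sum=170+(-58)=112
Option E: A[3] 50->17, delta=-33, new_sum=170+(-33)=137

Answer: B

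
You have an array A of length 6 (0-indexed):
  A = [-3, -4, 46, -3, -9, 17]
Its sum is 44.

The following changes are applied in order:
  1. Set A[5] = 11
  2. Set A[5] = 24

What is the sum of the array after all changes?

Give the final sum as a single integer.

Answer: 51

Derivation:
Initial sum: 44
Change 1: A[5] 17 -> 11, delta = -6, sum = 38
Change 2: A[5] 11 -> 24, delta = 13, sum = 51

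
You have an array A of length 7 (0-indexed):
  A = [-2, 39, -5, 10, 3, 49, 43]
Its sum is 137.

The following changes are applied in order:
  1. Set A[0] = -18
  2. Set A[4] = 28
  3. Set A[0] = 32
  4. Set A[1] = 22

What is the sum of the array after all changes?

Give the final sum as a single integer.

Initial sum: 137
Change 1: A[0] -2 -> -18, delta = -16, sum = 121
Change 2: A[4] 3 -> 28, delta = 25, sum = 146
Change 3: A[0] -18 -> 32, delta = 50, sum = 196
Change 4: A[1] 39 -> 22, delta = -17, sum = 179

Answer: 179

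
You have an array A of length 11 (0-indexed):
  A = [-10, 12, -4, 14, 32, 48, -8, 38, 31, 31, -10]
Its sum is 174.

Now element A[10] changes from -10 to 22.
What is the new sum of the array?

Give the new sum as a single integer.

Old value at index 10: -10
New value at index 10: 22
Delta = 22 - -10 = 32
New sum = old_sum + delta = 174 + (32) = 206

Answer: 206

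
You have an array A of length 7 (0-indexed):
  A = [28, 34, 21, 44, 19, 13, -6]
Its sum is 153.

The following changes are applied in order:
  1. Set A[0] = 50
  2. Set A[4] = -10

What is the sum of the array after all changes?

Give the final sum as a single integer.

Initial sum: 153
Change 1: A[0] 28 -> 50, delta = 22, sum = 175
Change 2: A[4] 19 -> -10, delta = -29, sum = 146

Answer: 146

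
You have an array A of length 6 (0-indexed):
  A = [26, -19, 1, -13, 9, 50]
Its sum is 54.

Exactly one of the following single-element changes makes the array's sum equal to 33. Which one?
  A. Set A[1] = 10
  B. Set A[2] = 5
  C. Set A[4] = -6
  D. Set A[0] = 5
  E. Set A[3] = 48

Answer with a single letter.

Answer: D

Derivation:
Option A: A[1] -19->10, delta=29, new_sum=54+(29)=83
Option B: A[2] 1->5, delta=4, new_sum=54+(4)=58
Option C: A[4] 9->-6, delta=-15, new_sum=54+(-15)=39
Option D: A[0] 26->5, delta=-21, new_sum=54+(-21)=33 <-- matches target
Option E: A[3] -13->48, delta=61, new_sum=54+(61)=115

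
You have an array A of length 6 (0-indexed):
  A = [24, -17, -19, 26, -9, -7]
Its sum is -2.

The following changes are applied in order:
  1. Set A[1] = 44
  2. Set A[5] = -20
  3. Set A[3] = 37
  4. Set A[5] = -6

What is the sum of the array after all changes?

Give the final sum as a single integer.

Initial sum: -2
Change 1: A[1] -17 -> 44, delta = 61, sum = 59
Change 2: A[5] -7 -> -20, delta = -13, sum = 46
Change 3: A[3] 26 -> 37, delta = 11, sum = 57
Change 4: A[5] -20 -> -6, delta = 14, sum = 71

Answer: 71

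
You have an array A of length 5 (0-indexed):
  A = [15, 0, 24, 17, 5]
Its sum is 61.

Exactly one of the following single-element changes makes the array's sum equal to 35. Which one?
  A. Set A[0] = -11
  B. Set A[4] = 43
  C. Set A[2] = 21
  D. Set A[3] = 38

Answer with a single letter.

Answer: A

Derivation:
Option A: A[0] 15->-11, delta=-26, new_sum=61+(-26)=35 <-- matches target
Option B: A[4] 5->43, delta=38, new_sum=61+(38)=99
Option C: A[2] 24->21, delta=-3, new_sum=61+(-3)=58
Option D: A[3] 17->38, delta=21, new_sum=61+(21)=82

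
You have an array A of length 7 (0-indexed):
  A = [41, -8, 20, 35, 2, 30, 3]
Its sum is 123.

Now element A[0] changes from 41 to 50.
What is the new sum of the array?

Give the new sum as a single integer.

Old value at index 0: 41
New value at index 0: 50
Delta = 50 - 41 = 9
New sum = old_sum + delta = 123 + (9) = 132

Answer: 132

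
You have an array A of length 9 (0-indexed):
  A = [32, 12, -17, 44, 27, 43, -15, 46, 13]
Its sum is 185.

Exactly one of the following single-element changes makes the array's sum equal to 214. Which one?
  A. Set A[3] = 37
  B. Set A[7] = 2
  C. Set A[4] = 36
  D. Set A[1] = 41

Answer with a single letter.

Option A: A[3] 44->37, delta=-7, new_sum=185+(-7)=178
Option B: A[7] 46->2, delta=-44, new_sum=185+(-44)=141
Option C: A[4] 27->36, delta=9, new_sum=185+(9)=194
Option D: A[1] 12->41, delta=29, new_sum=185+(29)=214 <-- matches target

Answer: D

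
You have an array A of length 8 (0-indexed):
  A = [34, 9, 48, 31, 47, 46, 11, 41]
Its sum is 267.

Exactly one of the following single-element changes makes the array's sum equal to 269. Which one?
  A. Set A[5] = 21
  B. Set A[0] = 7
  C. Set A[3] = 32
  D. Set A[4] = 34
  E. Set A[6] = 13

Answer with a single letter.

Option A: A[5] 46->21, delta=-25, new_sum=267+(-25)=242
Option B: A[0] 34->7, delta=-27, new_sum=267+(-27)=240
Option C: A[3] 31->32, delta=1, new_sum=267+(1)=268
Option D: A[4] 47->34, delta=-13, new_sum=267+(-13)=254
Option E: A[6] 11->13, delta=2, new_sum=267+(2)=269 <-- matches target

Answer: E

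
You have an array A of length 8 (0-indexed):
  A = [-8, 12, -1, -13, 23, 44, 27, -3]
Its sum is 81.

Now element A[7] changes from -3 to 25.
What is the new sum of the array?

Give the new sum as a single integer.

Answer: 109

Derivation:
Old value at index 7: -3
New value at index 7: 25
Delta = 25 - -3 = 28
New sum = old_sum + delta = 81 + (28) = 109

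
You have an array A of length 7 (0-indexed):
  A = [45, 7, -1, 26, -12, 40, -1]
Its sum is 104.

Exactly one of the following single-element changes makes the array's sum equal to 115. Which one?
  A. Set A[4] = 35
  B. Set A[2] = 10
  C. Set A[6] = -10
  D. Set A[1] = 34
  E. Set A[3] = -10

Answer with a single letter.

Option A: A[4] -12->35, delta=47, new_sum=104+(47)=151
Option B: A[2] -1->10, delta=11, new_sum=104+(11)=115 <-- matches target
Option C: A[6] -1->-10, delta=-9, new_sum=104+(-9)=95
Option D: A[1] 7->34, delta=27, new_sum=104+(27)=131
Option E: A[3] 26->-10, delta=-36, new_sum=104+(-36)=68

Answer: B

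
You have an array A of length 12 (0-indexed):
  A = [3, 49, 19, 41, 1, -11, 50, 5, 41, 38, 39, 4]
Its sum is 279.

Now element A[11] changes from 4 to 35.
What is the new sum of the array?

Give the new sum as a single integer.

Old value at index 11: 4
New value at index 11: 35
Delta = 35 - 4 = 31
New sum = old_sum + delta = 279 + (31) = 310

Answer: 310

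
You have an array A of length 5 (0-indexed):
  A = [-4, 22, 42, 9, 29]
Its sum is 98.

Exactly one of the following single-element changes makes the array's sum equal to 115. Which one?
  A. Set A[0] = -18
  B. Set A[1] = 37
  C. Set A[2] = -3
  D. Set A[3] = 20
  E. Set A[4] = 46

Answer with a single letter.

Answer: E

Derivation:
Option A: A[0] -4->-18, delta=-14, new_sum=98+(-14)=84
Option B: A[1] 22->37, delta=15, new_sum=98+(15)=113
Option C: A[2] 42->-3, delta=-45, new_sum=98+(-45)=53
Option D: A[3] 9->20, delta=11, new_sum=98+(11)=109
Option E: A[4] 29->46, delta=17, new_sum=98+(17)=115 <-- matches target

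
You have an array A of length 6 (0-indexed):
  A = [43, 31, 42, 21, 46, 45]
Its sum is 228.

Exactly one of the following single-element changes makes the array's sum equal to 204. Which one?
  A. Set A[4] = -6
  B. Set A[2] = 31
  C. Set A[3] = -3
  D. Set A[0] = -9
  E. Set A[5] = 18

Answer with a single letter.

Option A: A[4] 46->-6, delta=-52, new_sum=228+(-52)=176
Option B: A[2] 42->31, delta=-11, new_sum=228+(-11)=217
Option C: A[3] 21->-3, delta=-24, new_sum=228+(-24)=204 <-- matches target
Option D: A[0] 43->-9, delta=-52, new_sum=228+(-52)=176
Option E: A[5] 45->18, delta=-27, new_sum=228+(-27)=201

Answer: C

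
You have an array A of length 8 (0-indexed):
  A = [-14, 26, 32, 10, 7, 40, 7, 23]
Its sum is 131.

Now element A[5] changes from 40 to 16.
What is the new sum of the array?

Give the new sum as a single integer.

Answer: 107

Derivation:
Old value at index 5: 40
New value at index 5: 16
Delta = 16 - 40 = -24
New sum = old_sum + delta = 131 + (-24) = 107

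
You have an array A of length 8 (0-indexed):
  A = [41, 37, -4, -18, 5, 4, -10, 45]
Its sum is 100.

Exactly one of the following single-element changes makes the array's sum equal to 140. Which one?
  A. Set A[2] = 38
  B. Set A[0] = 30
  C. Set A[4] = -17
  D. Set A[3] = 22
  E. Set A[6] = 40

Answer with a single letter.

Answer: D

Derivation:
Option A: A[2] -4->38, delta=42, new_sum=100+(42)=142
Option B: A[0] 41->30, delta=-11, new_sum=100+(-11)=89
Option C: A[4] 5->-17, delta=-22, new_sum=100+(-22)=78
Option D: A[3] -18->22, delta=40, new_sum=100+(40)=140 <-- matches target
Option E: A[6] -10->40, delta=50, new_sum=100+(50)=150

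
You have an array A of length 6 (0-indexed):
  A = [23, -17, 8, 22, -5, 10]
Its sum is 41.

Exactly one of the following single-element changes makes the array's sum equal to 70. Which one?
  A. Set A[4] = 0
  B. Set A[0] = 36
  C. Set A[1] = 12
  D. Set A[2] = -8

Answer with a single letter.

Option A: A[4] -5->0, delta=5, new_sum=41+(5)=46
Option B: A[0] 23->36, delta=13, new_sum=41+(13)=54
Option C: A[1] -17->12, delta=29, new_sum=41+(29)=70 <-- matches target
Option D: A[2] 8->-8, delta=-16, new_sum=41+(-16)=25

Answer: C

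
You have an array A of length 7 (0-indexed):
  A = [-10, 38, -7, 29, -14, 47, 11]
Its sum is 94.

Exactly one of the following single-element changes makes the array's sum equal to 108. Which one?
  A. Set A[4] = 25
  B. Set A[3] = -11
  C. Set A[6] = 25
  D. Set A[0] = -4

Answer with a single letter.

Option A: A[4] -14->25, delta=39, new_sum=94+(39)=133
Option B: A[3] 29->-11, delta=-40, new_sum=94+(-40)=54
Option C: A[6] 11->25, delta=14, new_sum=94+(14)=108 <-- matches target
Option D: A[0] -10->-4, delta=6, new_sum=94+(6)=100

Answer: C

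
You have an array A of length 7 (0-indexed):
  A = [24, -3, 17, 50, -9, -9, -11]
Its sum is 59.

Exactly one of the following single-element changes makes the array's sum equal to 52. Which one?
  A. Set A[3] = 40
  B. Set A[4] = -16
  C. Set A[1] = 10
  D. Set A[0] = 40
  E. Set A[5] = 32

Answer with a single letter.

Answer: B

Derivation:
Option A: A[3] 50->40, delta=-10, new_sum=59+(-10)=49
Option B: A[4] -9->-16, delta=-7, new_sum=59+(-7)=52 <-- matches target
Option C: A[1] -3->10, delta=13, new_sum=59+(13)=72
Option D: A[0] 24->40, delta=16, new_sum=59+(16)=75
Option E: A[5] -9->32, delta=41, new_sum=59+(41)=100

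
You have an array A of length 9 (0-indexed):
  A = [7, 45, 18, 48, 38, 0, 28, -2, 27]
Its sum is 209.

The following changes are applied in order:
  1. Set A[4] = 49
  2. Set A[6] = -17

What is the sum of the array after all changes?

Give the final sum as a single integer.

Initial sum: 209
Change 1: A[4] 38 -> 49, delta = 11, sum = 220
Change 2: A[6] 28 -> -17, delta = -45, sum = 175

Answer: 175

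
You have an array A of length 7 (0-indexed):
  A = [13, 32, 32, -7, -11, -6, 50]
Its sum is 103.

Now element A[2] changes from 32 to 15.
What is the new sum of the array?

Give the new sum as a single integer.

Old value at index 2: 32
New value at index 2: 15
Delta = 15 - 32 = -17
New sum = old_sum + delta = 103 + (-17) = 86

Answer: 86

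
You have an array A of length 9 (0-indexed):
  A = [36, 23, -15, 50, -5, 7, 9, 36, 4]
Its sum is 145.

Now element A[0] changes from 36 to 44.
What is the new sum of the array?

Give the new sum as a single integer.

Answer: 153

Derivation:
Old value at index 0: 36
New value at index 0: 44
Delta = 44 - 36 = 8
New sum = old_sum + delta = 145 + (8) = 153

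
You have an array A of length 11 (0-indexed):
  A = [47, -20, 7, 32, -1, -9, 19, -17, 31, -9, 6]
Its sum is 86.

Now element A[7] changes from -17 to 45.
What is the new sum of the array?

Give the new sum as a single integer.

Old value at index 7: -17
New value at index 7: 45
Delta = 45 - -17 = 62
New sum = old_sum + delta = 86 + (62) = 148

Answer: 148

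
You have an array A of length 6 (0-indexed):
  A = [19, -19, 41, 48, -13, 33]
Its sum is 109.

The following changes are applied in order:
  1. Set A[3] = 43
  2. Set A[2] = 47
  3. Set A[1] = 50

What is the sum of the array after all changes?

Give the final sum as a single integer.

Answer: 179

Derivation:
Initial sum: 109
Change 1: A[3] 48 -> 43, delta = -5, sum = 104
Change 2: A[2] 41 -> 47, delta = 6, sum = 110
Change 3: A[1] -19 -> 50, delta = 69, sum = 179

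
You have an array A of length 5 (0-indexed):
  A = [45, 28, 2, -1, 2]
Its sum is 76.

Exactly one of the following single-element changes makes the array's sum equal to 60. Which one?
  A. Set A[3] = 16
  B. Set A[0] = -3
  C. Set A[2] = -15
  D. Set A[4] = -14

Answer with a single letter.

Answer: D

Derivation:
Option A: A[3] -1->16, delta=17, new_sum=76+(17)=93
Option B: A[0] 45->-3, delta=-48, new_sum=76+(-48)=28
Option C: A[2] 2->-15, delta=-17, new_sum=76+(-17)=59
Option D: A[4] 2->-14, delta=-16, new_sum=76+(-16)=60 <-- matches target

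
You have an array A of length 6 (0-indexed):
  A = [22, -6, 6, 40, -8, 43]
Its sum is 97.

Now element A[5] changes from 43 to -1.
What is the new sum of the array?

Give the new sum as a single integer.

Old value at index 5: 43
New value at index 5: -1
Delta = -1 - 43 = -44
New sum = old_sum + delta = 97 + (-44) = 53

Answer: 53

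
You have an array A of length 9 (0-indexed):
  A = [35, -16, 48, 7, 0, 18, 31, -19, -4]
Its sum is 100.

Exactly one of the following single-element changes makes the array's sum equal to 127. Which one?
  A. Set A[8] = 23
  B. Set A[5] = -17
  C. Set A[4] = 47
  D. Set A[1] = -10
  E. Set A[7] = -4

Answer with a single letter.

Answer: A

Derivation:
Option A: A[8] -4->23, delta=27, new_sum=100+(27)=127 <-- matches target
Option B: A[5] 18->-17, delta=-35, new_sum=100+(-35)=65
Option C: A[4] 0->47, delta=47, new_sum=100+(47)=147
Option D: A[1] -16->-10, delta=6, new_sum=100+(6)=106
Option E: A[7] -19->-4, delta=15, new_sum=100+(15)=115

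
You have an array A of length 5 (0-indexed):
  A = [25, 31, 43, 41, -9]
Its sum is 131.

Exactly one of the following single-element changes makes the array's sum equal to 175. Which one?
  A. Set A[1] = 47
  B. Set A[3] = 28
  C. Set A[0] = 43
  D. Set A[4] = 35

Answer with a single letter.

Option A: A[1] 31->47, delta=16, new_sum=131+(16)=147
Option B: A[3] 41->28, delta=-13, new_sum=131+(-13)=118
Option C: A[0] 25->43, delta=18, new_sum=131+(18)=149
Option D: A[4] -9->35, delta=44, new_sum=131+(44)=175 <-- matches target

Answer: D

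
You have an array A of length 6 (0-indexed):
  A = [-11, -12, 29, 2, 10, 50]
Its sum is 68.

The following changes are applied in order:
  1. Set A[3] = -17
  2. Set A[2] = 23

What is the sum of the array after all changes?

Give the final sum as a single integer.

Initial sum: 68
Change 1: A[3] 2 -> -17, delta = -19, sum = 49
Change 2: A[2] 29 -> 23, delta = -6, sum = 43

Answer: 43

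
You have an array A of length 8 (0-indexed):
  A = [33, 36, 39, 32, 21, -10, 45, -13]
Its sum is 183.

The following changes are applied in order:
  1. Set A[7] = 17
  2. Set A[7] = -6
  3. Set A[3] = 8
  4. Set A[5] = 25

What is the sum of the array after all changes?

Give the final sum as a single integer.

Answer: 201

Derivation:
Initial sum: 183
Change 1: A[7] -13 -> 17, delta = 30, sum = 213
Change 2: A[7] 17 -> -6, delta = -23, sum = 190
Change 3: A[3] 32 -> 8, delta = -24, sum = 166
Change 4: A[5] -10 -> 25, delta = 35, sum = 201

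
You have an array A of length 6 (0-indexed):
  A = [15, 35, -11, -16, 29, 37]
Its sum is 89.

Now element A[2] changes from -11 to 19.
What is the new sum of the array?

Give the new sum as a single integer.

Old value at index 2: -11
New value at index 2: 19
Delta = 19 - -11 = 30
New sum = old_sum + delta = 89 + (30) = 119

Answer: 119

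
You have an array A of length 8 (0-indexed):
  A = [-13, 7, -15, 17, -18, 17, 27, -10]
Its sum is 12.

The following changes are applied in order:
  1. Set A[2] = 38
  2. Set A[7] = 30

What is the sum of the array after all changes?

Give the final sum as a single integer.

Answer: 105

Derivation:
Initial sum: 12
Change 1: A[2] -15 -> 38, delta = 53, sum = 65
Change 2: A[7] -10 -> 30, delta = 40, sum = 105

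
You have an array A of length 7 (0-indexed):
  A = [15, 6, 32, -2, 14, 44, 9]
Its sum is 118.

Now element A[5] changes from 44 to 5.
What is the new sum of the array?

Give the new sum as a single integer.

Answer: 79

Derivation:
Old value at index 5: 44
New value at index 5: 5
Delta = 5 - 44 = -39
New sum = old_sum + delta = 118 + (-39) = 79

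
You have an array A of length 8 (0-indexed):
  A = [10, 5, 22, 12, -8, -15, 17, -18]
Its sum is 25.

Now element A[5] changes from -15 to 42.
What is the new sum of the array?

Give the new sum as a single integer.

Answer: 82

Derivation:
Old value at index 5: -15
New value at index 5: 42
Delta = 42 - -15 = 57
New sum = old_sum + delta = 25 + (57) = 82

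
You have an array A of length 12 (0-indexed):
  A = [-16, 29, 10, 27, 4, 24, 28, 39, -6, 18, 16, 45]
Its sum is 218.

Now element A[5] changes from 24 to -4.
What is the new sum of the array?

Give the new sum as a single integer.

Old value at index 5: 24
New value at index 5: -4
Delta = -4 - 24 = -28
New sum = old_sum + delta = 218 + (-28) = 190

Answer: 190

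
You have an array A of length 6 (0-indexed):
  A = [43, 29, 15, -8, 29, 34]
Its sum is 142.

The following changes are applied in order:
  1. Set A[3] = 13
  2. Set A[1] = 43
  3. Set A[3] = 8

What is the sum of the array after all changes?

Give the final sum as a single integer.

Initial sum: 142
Change 1: A[3] -8 -> 13, delta = 21, sum = 163
Change 2: A[1] 29 -> 43, delta = 14, sum = 177
Change 3: A[3] 13 -> 8, delta = -5, sum = 172

Answer: 172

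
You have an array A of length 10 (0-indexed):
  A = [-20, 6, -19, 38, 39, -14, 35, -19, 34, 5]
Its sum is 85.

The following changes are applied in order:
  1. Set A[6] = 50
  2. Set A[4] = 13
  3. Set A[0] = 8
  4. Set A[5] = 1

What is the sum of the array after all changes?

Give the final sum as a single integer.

Initial sum: 85
Change 1: A[6] 35 -> 50, delta = 15, sum = 100
Change 2: A[4] 39 -> 13, delta = -26, sum = 74
Change 3: A[0] -20 -> 8, delta = 28, sum = 102
Change 4: A[5] -14 -> 1, delta = 15, sum = 117

Answer: 117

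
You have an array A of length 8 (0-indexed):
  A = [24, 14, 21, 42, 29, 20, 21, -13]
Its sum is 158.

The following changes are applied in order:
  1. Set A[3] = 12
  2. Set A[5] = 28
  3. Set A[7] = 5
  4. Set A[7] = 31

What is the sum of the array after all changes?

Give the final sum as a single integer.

Answer: 180

Derivation:
Initial sum: 158
Change 1: A[3] 42 -> 12, delta = -30, sum = 128
Change 2: A[5] 20 -> 28, delta = 8, sum = 136
Change 3: A[7] -13 -> 5, delta = 18, sum = 154
Change 4: A[7] 5 -> 31, delta = 26, sum = 180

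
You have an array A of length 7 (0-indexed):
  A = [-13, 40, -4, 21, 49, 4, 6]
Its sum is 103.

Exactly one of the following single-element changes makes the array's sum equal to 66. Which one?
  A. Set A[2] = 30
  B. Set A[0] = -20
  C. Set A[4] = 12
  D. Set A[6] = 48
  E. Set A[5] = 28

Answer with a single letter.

Option A: A[2] -4->30, delta=34, new_sum=103+(34)=137
Option B: A[0] -13->-20, delta=-7, new_sum=103+(-7)=96
Option C: A[4] 49->12, delta=-37, new_sum=103+(-37)=66 <-- matches target
Option D: A[6] 6->48, delta=42, new_sum=103+(42)=145
Option E: A[5] 4->28, delta=24, new_sum=103+(24)=127

Answer: C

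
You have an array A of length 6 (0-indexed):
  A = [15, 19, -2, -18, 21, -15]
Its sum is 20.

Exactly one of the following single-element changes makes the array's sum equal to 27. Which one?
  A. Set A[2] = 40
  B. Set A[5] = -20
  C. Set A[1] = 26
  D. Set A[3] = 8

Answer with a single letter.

Option A: A[2] -2->40, delta=42, new_sum=20+(42)=62
Option B: A[5] -15->-20, delta=-5, new_sum=20+(-5)=15
Option C: A[1] 19->26, delta=7, new_sum=20+(7)=27 <-- matches target
Option D: A[3] -18->8, delta=26, new_sum=20+(26)=46

Answer: C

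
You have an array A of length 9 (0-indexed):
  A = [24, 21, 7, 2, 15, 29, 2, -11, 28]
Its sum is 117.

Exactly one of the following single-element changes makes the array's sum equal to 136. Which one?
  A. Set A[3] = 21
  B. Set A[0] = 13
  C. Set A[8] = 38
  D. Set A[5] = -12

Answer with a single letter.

Answer: A

Derivation:
Option A: A[3] 2->21, delta=19, new_sum=117+(19)=136 <-- matches target
Option B: A[0] 24->13, delta=-11, new_sum=117+(-11)=106
Option C: A[8] 28->38, delta=10, new_sum=117+(10)=127
Option D: A[5] 29->-12, delta=-41, new_sum=117+(-41)=76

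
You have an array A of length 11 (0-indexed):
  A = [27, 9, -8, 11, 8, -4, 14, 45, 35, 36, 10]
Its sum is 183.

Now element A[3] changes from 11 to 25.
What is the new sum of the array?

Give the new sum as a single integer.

Answer: 197

Derivation:
Old value at index 3: 11
New value at index 3: 25
Delta = 25 - 11 = 14
New sum = old_sum + delta = 183 + (14) = 197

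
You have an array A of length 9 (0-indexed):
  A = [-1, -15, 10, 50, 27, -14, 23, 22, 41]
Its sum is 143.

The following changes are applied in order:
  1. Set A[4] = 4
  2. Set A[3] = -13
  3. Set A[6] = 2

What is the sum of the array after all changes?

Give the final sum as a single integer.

Answer: 36

Derivation:
Initial sum: 143
Change 1: A[4] 27 -> 4, delta = -23, sum = 120
Change 2: A[3] 50 -> -13, delta = -63, sum = 57
Change 3: A[6] 23 -> 2, delta = -21, sum = 36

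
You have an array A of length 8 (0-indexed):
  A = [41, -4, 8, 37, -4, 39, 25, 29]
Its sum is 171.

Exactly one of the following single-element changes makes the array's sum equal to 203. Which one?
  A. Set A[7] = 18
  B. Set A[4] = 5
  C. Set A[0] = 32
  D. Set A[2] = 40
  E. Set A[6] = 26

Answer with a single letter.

Option A: A[7] 29->18, delta=-11, new_sum=171+(-11)=160
Option B: A[4] -4->5, delta=9, new_sum=171+(9)=180
Option C: A[0] 41->32, delta=-9, new_sum=171+(-9)=162
Option D: A[2] 8->40, delta=32, new_sum=171+(32)=203 <-- matches target
Option E: A[6] 25->26, delta=1, new_sum=171+(1)=172

Answer: D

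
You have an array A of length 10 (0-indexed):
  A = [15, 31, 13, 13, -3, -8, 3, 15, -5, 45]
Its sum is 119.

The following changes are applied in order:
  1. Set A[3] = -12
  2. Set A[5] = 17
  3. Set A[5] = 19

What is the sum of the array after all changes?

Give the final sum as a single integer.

Initial sum: 119
Change 1: A[3] 13 -> -12, delta = -25, sum = 94
Change 2: A[5] -8 -> 17, delta = 25, sum = 119
Change 3: A[5] 17 -> 19, delta = 2, sum = 121

Answer: 121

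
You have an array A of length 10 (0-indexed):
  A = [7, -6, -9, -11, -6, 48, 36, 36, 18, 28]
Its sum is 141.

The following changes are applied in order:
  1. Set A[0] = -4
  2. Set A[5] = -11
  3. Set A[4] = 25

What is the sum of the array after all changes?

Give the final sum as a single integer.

Initial sum: 141
Change 1: A[0] 7 -> -4, delta = -11, sum = 130
Change 2: A[5] 48 -> -11, delta = -59, sum = 71
Change 3: A[4] -6 -> 25, delta = 31, sum = 102

Answer: 102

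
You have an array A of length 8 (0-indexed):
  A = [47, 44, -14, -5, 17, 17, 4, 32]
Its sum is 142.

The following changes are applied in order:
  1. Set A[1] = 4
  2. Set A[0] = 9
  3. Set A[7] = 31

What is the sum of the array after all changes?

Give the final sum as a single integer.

Initial sum: 142
Change 1: A[1] 44 -> 4, delta = -40, sum = 102
Change 2: A[0] 47 -> 9, delta = -38, sum = 64
Change 3: A[7] 32 -> 31, delta = -1, sum = 63

Answer: 63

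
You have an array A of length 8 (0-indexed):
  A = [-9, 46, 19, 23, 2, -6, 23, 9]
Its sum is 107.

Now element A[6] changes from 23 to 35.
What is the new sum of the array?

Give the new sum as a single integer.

Answer: 119

Derivation:
Old value at index 6: 23
New value at index 6: 35
Delta = 35 - 23 = 12
New sum = old_sum + delta = 107 + (12) = 119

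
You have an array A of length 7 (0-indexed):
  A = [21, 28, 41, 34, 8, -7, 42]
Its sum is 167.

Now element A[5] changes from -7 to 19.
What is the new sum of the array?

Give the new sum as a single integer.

Answer: 193

Derivation:
Old value at index 5: -7
New value at index 5: 19
Delta = 19 - -7 = 26
New sum = old_sum + delta = 167 + (26) = 193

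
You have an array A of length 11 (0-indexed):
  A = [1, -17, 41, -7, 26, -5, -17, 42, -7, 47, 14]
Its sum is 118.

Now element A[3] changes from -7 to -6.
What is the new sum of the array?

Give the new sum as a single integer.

Old value at index 3: -7
New value at index 3: -6
Delta = -6 - -7 = 1
New sum = old_sum + delta = 118 + (1) = 119

Answer: 119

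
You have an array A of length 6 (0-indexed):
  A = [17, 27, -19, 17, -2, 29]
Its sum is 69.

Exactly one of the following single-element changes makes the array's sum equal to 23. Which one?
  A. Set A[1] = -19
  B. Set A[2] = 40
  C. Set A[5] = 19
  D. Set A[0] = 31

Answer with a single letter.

Answer: A

Derivation:
Option A: A[1] 27->-19, delta=-46, new_sum=69+(-46)=23 <-- matches target
Option B: A[2] -19->40, delta=59, new_sum=69+(59)=128
Option C: A[5] 29->19, delta=-10, new_sum=69+(-10)=59
Option D: A[0] 17->31, delta=14, new_sum=69+(14)=83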